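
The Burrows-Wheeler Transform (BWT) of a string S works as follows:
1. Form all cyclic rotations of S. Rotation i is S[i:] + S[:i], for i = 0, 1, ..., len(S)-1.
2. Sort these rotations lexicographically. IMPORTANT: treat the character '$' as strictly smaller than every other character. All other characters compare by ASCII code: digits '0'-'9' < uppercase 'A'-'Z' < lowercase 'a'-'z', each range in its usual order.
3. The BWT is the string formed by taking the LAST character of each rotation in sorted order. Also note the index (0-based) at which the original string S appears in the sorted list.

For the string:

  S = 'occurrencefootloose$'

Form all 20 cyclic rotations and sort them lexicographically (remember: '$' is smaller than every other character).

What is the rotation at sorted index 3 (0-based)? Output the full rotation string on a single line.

All 20 rotations (rotation i = S[i:]+S[:i]):
  rot[0] = occurrencefootloose$
  rot[1] = ccurrencefootloose$o
  rot[2] = currencefootloose$oc
  rot[3] = urrencefootloose$occ
  rot[4] = rrencefootloose$occu
  rot[5] = rencefootloose$occur
  rot[6] = encefootloose$occurr
  rot[7] = ncefootloose$occurre
  rot[8] = cefootloose$occurren
  rot[9] = efootloose$occurrenc
  rot[10] = footloose$occurrence
  rot[11] = ootloose$occurrencef
  rot[12] = otloose$occurrencefo
  rot[13] = tloose$occurrencefoo
  rot[14] = loose$occurrencefoot
  rot[15] = oose$occurrencefootl
  rot[16] = ose$occurrencefootlo
  rot[17] = se$occurrencefootloo
  rot[18] = e$occurrencefootloos
  rot[19] = $occurrencefootloose
Sorted (with $ < everything):
  sorted[0] = $occurrencefootloose
  sorted[1] = ccurrencefootloose$o
  sorted[2] = cefootloose$occurren
  sorted[3] = currencefootloose$oc
  sorted[4] = e$occurrencefootloos
  sorted[5] = efootloose$occurrenc
  sorted[6] = encefootloose$occurr
  sorted[7] = footloose$occurrence
  sorted[8] = loose$occurrencefoot
  sorted[9] = ncefootloose$occurre
  sorted[10] = occurrencefootloose$
  sorted[11] = oose$occurrencefootl
  sorted[12] = ootloose$occurrencef
  sorted[13] = ose$occurrencefootlo
  sorted[14] = otloose$occurrencefo
  sorted[15] = rencefootloose$occur
  sorted[16] = rrencefootloose$occu
  sorted[17] = se$occurrencefootloo
  sorted[18] = tloose$occurrencefoo
  sorted[19] = urrencefootloose$occ
sorted[3] = currencefootloose$oc

Answer: currencefootloose$oc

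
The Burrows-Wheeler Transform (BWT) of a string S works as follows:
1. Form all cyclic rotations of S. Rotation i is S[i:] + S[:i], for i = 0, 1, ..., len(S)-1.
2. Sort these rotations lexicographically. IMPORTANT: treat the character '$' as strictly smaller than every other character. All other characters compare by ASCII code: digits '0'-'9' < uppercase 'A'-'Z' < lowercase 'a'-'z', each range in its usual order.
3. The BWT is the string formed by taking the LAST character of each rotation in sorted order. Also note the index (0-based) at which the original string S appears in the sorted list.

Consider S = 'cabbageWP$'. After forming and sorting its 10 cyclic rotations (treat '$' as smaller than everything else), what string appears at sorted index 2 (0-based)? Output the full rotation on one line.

All 10 rotations (rotation i = S[i:]+S[:i]):
  rot[0] = cabbageWP$
  rot[1] = abbageWP$c
  rot[2] = bbageWP$ca
  rot[3] = bageWP$cab
  rot[4] = ageWP$cabb
  rot[5] = geWP$cabba
  rot[6] = eWP$cabbag
  rot[7] = WP$cabbage
  rot[8] = P$cabbageW
  rot[9] = $cabbageWP
Sorted (with $ < everything):
  sorted[0] = $cabbageWP
  sorted[1] = P$cabbageW
  sorted[2] = WP$cabbage
  sorted[3] = abbageWP$c
  sorted[4] = ageWP$cabb
  sorted[5] = bageWP$cab
  sorted[6] = bbageWP$ca
  sorted[7] = cabbageWP$
  sorted[8] = eWP$cabbag
  sorted[9] = geWP$cabba
sorted[2] = WP$cabbage

Answer: WP$cabbage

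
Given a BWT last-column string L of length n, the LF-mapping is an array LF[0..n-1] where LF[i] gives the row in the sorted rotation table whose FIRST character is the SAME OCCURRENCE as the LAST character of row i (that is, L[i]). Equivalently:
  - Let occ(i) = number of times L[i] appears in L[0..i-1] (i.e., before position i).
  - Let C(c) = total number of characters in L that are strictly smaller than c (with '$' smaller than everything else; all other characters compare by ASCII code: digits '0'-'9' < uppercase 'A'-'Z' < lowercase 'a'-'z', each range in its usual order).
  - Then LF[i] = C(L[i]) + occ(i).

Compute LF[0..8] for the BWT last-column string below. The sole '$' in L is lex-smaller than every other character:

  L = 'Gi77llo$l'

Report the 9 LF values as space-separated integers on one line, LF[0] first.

Char counts: '$':1, '7':2, 'G':1, 'i':1, 'l':3, 'o':1
C (first-col start): C('$')=0, C('7')=1, C('G')=3, C('i')=4, C('l')=5, C('o')=8
L[0]='G': occ=0, LF[0]=C('G')+0=3+0=3
L[1]='i': occ=0, LF[1]=C('i')+0=4+0=4
L[2]='7': occ=0, LF[2]=C('7')+0=1+0=1
L[3]='7': occ=1, LF[3]=C('7')+1=1+1=2
L[4]='l': occ=0, LF[4]=C('l')+0=5+0=5
L[5]='l': occ=1, LF[5]=C('l')+1=5+1=6
L[6]='o': occ=0, LF[6]=C('o')+0=8+0=8
L[7]='$': occ=0, LF[7]=C('$')+0=0+0=0
L[8]='l': occ=2, LF[8]=C('l')+2=5+2=7

Answer: 3 4 1 2 5 6 8 0 7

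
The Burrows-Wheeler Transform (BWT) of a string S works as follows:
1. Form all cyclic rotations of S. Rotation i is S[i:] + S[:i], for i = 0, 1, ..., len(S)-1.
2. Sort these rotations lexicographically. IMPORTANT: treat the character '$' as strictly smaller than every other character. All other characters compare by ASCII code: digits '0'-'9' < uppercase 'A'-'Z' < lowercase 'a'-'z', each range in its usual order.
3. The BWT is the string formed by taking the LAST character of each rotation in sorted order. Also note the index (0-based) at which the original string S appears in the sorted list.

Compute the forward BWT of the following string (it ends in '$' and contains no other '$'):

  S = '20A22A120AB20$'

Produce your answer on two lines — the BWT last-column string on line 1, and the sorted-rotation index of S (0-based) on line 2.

All 14 rotations (rotation i = S[i:]+S[:i]):
  rot[0] = 20A22A120AB20$
  rot[1] = 0A22A120AB20$2
  rot[2] = A22A120AB20$20
  rot[3] = 22A120AB20$20A
  rot[4] = 2A120AB20$20A2
  rot[5] = A120AB20$20A22
  rot[6] = 120AB20$20A22A
  rot[7] = 20AB20$20A22A1
  rot[8] = 0AB20$20A22A12
  rot[9] = AB20$20A22A120
  rot[10] = B20$20A22A120A
  rot[11] = 20$20A22A120AB
  rot[12] = 0$20A22A120AB2
  rot[13] = $20A22A120AB20
Sorted (with $ < everything):
  sorted[0] = $20A22A120AB20  (last char: '0')
  sorted[1] = 0$20A22A120AB2  (last char: '2')
  sorted[2] = 0A22A120AB20$2  (last char: '2')
  sorted[3] = 0AB20$20A22A12  (last char: '2')
  sorted[4] = 120AB20$20A22A  (last char: 'A')
  sorted[5] = 20$20A22A120AB  (last char: 'B')
  sorted[6] = 20A22A120AB20$  (last char: '$')
  sorted[7] = 20AB20$20A22A1  (last char: '1')
  sorted[8] = 22A120AB20$20A  (last char: 'A')
  sorted[9] = 2A120AB20$20A2  (last char: '2')
  sorted[10] = A120AB20$20A22  (last char: '2')
  sorted[11] = A22A120AB20$20  (last char: '0')
  sorted[12] = AB20$20A22A120  (last char: '0')
  sorted[13] = B20$20A22A120A  (last char: 'A')
Last column: 0222AB$1A2200A
Original string S is at sorted index 6

Answer: 0222AB$1A2200A
6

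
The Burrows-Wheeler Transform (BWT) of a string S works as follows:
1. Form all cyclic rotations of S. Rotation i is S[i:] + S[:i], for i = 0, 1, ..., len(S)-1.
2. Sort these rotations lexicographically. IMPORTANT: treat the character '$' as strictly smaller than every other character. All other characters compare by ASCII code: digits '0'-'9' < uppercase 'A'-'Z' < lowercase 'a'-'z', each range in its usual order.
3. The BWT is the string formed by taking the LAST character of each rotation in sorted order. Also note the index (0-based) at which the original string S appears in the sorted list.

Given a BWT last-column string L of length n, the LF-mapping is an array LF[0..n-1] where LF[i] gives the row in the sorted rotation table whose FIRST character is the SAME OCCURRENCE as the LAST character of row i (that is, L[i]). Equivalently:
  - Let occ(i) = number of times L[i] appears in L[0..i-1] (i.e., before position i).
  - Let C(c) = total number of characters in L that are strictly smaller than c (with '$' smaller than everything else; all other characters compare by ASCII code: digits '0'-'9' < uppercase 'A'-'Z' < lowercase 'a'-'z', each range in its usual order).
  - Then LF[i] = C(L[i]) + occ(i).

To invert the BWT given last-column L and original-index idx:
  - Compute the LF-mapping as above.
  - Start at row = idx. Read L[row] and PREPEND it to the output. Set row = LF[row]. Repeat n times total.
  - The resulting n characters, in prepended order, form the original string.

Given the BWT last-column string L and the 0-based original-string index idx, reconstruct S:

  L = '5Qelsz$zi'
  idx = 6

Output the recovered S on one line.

Answer: sizzleQ5$

Derivation:
LF mapping: 1 2 3 5 6 7 0 8 4
Walk LF starting at row 6, prepending L[row]:
  step 1: row=6, L[6]='$', prepend. Next row=LF[6]=0
  step 2: row=0, L[0]='5', prepend. Next row=LF[0]=1
  step 3: row=1, L[1]='Q', prepend. Next row=LF[1]=2
  step 4: row=2, L[2]='e', prepend. Next row=LF[2]=3
  step 5: row=3, L[3]='l', prepend. Next row=LF[3]=5
  step 6: row=5, L[5]='z', prepend. Next row=LF[5]=7
  step 7: row=7, L[7]='z', prepend. Next row=LF[7]=8
  step 8: row=8, L[8]='i', prepend. Next row=LF[8]=4
  step 9: row=4, L[4]='s', prepend. Next row=LF[4]=6
Reversed output: sizzleQ5$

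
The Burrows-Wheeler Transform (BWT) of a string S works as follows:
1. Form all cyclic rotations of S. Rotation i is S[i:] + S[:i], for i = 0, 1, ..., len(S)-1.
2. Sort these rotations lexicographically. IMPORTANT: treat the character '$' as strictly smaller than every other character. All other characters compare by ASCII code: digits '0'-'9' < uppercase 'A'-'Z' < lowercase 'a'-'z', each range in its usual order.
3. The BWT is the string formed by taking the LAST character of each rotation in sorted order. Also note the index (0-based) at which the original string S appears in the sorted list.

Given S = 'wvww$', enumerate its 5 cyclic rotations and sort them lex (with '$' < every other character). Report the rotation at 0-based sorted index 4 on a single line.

Answer: ww$wv

Derivation:
All 5 rotations (rotation i = S[i:]+S[:i]):
  rot[0] = wvww$
  rot[1] = vww$w
  rot[2] = ww$wv
  rot[3] = w$wvw
  rot[4] = $wvww
Sorted (with $ < everything):
  sorted[0] = $wvww
  sorted[1] = vww$w
  sorted[2] = w$wvw
  sorted[3] = wvww$
  sorted[4] = ww$wv
sorted[4] = ww$wv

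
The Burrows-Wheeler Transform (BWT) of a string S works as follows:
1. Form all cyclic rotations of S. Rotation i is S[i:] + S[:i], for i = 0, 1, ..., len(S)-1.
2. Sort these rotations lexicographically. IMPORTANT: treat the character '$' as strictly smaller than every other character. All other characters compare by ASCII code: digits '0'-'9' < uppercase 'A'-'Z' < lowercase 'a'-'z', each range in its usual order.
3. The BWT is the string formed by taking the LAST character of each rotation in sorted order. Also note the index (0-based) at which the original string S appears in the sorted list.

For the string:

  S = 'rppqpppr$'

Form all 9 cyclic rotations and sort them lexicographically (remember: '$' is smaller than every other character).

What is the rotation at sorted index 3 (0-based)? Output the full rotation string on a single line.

All 9 rotations (rotation i = S[i:]+S[:i]):
  rot[0] = rppqpppr$
  rot[1] = ppqpppr$r
  rot[2] = pqpppr$rp
  rot[3] = qpppr$rpp
  rot[4] = pppr$rppq
  rot[5] = ppr$rppqp
  rot[6] = pr$rppqpp
  rot[7] = r$rppqppp
  rot[8] = $rppqpppr
Sorted (with $ < everything):
  sorted[0] = $rppqpppr
  sorted[1] = pppr$rppq
  sorted[2] = ppqpppr$r
  sorted[3] = ppr$rppqp
  sorted[4] = pqpppr$rp
  sorted[5] = pr$rppqpp
  sorted[6] = qpppr$rpp
  sorted[7] = r$rppqppp
  sorted[8] = rppqpppr$
sorted[3] = ppr$rppqp

Answer: ppr$rppqp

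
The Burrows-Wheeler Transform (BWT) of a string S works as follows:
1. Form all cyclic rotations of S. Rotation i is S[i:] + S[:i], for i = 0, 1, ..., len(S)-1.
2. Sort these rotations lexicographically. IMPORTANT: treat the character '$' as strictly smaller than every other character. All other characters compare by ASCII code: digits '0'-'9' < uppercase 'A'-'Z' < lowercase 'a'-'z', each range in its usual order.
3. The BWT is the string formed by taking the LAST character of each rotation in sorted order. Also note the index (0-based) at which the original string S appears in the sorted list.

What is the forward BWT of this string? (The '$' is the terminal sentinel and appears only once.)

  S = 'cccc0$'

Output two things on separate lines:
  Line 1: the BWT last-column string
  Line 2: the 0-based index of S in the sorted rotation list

Answer: 0cccc$
5

Derivation:
All 6 rotations (rotation i = S[i:]+S[:i]):
  rot[0] = cccc0$
  rot[1] = ccc0$c
  rot[2] = cc0$cc
  rot[3] = c0$ccc
  rot[4] = 0$cccc
  rot[5] = $cccc0
Sorted (with $ < everything):
  sorted[0] = $cccc0  (last char: '0')
  sorted[1] = 0$cccc  (last char: 'c')
  sorted[2] = c0$ccc  (last char: 'c')
  sorted[3] = cc0$cc  (last char: 'c')
  sorted[4] = ccc0$c  (last char: 'c')
  sorted[5] = cccc0$  (last char: '$')
Last column: 0cccc$
Original string S is at sorted index 5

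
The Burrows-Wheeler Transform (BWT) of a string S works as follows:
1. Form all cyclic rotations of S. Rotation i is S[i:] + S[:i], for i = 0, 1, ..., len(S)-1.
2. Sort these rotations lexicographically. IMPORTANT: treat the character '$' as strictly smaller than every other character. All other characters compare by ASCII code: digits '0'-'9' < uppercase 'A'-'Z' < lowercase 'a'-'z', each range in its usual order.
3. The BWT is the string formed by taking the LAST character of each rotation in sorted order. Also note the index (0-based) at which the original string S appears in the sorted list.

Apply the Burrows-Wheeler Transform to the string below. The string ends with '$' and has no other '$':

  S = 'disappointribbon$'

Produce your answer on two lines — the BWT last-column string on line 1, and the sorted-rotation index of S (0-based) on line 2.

Answer: nsib$rodoipbpatin
4

Derivation:
All 17 rotations (rotation i = S[i:]+S[:i]):
  rot[0] = disappointribbon$
  rot[1] = isappointribbon$d
  rot[2] = sappointribbon$di
  rot[3] = appointribbon$dis
  rot[4] = ppointribbon$disa
  rot[5] = pointribbon$disap
  rot[6] = ointribbon$disapp
  rot[7] = intribbon$disappo
  rot[8] = ntribbon$disappoi
  rot[9] = tribbon$disappoin
  rot[10] = ribbon$disappoint
  rot[11] = ibbon$disappointr
  rot[12] = bbon$disappointri
  rot[13] = bon$disappointrib
  rot[14] = on$disappointribb
  rot[15] = n$disappointribbo
  rot[16] = $disappointribbon
Sorted (with $ < everything):
  sorted[0] = $disappointribbon  (last char: 'n')
  sorted[1] = appointribbon$dis  (last char: 's')
  sorted[2] = bbon$disappointri  (last char: 'i')
  sorted[3] = bon$disappointrib  (last char: 'b')
  sorted[4] = disappointribbon$  (last char: '$')
  sorted[5] = ibbon$disappointr  (last char: 'r')
  sorted[6] = intribbon$disappo  (last char: 'o')
  sorted[7] = isappointribbon$d  (last char: 'd')
  sorted[8] = n$disappointribbo  (last char: 'o')
  sorted[9] = ntribbon$disappoi  (last char: 'i')
  sorted[10] = ointribbon$disapp  (last char: 'p')
  sorted[11] = on$disappointribb  (last char: 'b')
  sorted[12] = pointribbon$disap  (last char: 'p')
  sorted[13] = ppointribbon$disa  (last char: 'a')
  sorted[14] = ribbon$disappoint  (last char: 't')
  sorted[15] = sappointribbon$di  (last char: 'i')
  sorted[16] = tribbon$disappoin  (last char: 'n')
Last column: nsib$rodoipbpatin
Original string S is at sorted index 4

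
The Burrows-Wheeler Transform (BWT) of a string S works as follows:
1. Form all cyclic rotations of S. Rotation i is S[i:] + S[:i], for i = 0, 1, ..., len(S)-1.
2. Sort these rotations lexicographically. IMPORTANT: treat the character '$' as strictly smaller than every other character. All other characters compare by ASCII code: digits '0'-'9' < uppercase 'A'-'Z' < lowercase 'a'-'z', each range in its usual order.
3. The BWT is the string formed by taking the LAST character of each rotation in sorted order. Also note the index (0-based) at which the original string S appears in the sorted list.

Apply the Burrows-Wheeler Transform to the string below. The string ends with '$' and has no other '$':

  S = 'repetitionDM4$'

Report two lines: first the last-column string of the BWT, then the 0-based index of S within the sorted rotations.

All 14 rotations (rotation i = S[i:]+S[:i]):
  rot[0] = repetitionDM4$
  rot[1] = epetitionDM4$r
  rot[2] = petitionDM4$re
  rot[3] = etitionDM4$rep
  rot[4] = titionDM4$repe
  rot[5] = itionDM4$repet
  rot[6] = tionDM4$repeti
  rot[7] = ionDM4$repetit
  rot[8] = onDM4$repetiti
  rot[9] = nDM4$repetitio
  rot[10] = DM4$repetition
  rot[11] = M4$repetitionD
  rot[12] = 4$repetitionDM
  rot[13] = $repetitionDM4
Sorted (with $ < everything):
  sorted[0] = $repetitionDM4  (last char: '4')
  sorted[1] = 4$repetitionDM  (last char: 'M')
  sorted[2] = DM4$repetition  (last char: 'n')
  sorted[3] = M4$repetitionD  (last char: 'D')
  sorted[4] = epetitionDM4$r  (last char: 'r')
  sorted[5] = etitionDM4$rep  (last char: 'p')
  sorted[6] = ionDM4$repetit  (last char: 't')
  sorted[7] = itionDM4$repet  (last char: 't')
  sorted[8] = nDM4$repetitio  (last char: 'o')
  sorted[9] = onDM4$repetiti  (last char: 'i')
  sorted[10] = petitionDM4$re  (last char: 'e')
  sorted[11] = repetitionDM4$  (last char: '$')
  sorted[12] = tionDM4$repeti  (last char: 'i')
  sorted[13] = titionDM4$repe  (last char: 'e')
Last column: 4MnDrpttoie$ie
Original string S is at sorted index 11

Answer: 4MnDrpttoie$ie
11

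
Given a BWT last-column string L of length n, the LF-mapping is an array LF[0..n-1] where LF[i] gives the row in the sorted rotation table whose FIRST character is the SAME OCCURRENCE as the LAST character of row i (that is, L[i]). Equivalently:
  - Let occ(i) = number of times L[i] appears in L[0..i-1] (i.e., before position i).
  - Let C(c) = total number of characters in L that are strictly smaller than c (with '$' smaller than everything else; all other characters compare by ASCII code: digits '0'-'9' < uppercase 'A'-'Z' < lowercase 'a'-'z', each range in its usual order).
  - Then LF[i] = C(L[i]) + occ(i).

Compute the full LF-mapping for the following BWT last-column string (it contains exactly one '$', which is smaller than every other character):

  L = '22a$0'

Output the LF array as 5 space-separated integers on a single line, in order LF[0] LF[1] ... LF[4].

Answer: 2 3 4 0 1

Derivation:
Char counts: '$':1, '0':1, '2':2, 'a':1
C (first-col start): C('$')=0, C('0')=1, C('2')=2, C('a')=4
L[0]='2': occ=0, LF[0]=C('2')+0=2+0=2
L[1]='2': occ=1, LF[1]=C('2')+1=2+1=3
L[2]='a': occ=0, LF[2]=C('a')+0=4+0=4
L[3]='$': occ=0, LF[3]=C('$')+0=0+0=0
L[4]='0': occ=0, LF[4]=C('0')+0=1+0=1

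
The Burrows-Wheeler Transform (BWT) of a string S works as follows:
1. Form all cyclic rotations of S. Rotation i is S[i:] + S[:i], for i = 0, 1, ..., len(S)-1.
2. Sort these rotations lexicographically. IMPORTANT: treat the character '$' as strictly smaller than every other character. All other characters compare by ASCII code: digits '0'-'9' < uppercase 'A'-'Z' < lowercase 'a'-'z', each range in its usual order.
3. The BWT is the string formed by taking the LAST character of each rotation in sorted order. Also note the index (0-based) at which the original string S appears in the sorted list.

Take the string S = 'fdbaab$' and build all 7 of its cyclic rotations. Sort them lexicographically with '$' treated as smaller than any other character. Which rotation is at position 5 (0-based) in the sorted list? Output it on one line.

All 7 rotations (rotation i = S[i:]+S[:i]):
  rot[0] = fdbaab$
  rot[1] = dbaab$f
  rot[2] = baab$fd
  rot[3] = aab$fdb
  rot[4] = ab$fdba
  rot[5] = b$fdbaa
  rot[6] = $fdbaab
Sorted (with $ < everything):
  sorted[0] = $fdbaab
  sorted[1] = aab$fdb
  sorted[2] = ab$fdba
  sorted[3] = b$fdbaa
  sorted[4] = baab$fd
  sorted[5] = dbaab$f
  sorted[6] = fdbaab$
sorted[5] = dbaab$f

Answer: dbaab$f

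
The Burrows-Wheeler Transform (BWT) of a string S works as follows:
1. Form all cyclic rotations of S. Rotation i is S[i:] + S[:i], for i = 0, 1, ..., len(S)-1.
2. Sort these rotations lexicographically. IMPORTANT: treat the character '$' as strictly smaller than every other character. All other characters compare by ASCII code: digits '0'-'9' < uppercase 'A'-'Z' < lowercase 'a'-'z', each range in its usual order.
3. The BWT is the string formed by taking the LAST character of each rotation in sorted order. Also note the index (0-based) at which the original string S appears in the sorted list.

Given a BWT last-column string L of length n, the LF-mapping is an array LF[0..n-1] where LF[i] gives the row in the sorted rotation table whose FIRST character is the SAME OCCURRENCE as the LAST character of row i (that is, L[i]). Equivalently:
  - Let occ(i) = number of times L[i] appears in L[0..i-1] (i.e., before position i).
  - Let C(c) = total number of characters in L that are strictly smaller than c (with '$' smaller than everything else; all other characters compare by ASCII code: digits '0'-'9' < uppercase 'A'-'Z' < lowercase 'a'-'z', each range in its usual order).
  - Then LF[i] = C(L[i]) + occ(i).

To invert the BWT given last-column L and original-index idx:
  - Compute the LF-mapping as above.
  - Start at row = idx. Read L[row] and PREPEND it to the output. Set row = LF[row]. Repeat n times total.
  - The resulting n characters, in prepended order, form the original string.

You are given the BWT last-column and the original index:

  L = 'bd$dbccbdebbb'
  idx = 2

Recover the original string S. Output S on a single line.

LF mapping: 1 9 0 10 2 7 8 3 11 12 4 5 6
Walk LF starting at row 2, prepending L[row]:
  step 1: row=2, L[2]='$', prepend. Next row=LF[2]=0
  step 2: row=0, L[0]='b', prepend. Next row=LF[0]=1
  step 3: row=1, L[1]='d', prepend. Next row=LF[1]=9
  step 4: row=9, L[9]='e', prepend. Next row=LF[9]=12
  step 5: row=12, L[12]='b', prepend. Next row=LF[12]=6
  step 6: row=6, L[6]='c', prepend. Next row=LF[6]=8
  step 7: row=8, L[8]='d', prepend. Next row=LF[8]=11
  step 8: row=11, L[11]='b', prepend. Next row=LF[11]=5
  step 9: row=5, L[5]='c', prepend. Next row=LF[5]=7
  step 10: row=7, L[7]='b', prepend. Next row=LF[7]=3
  step 11: row=3, L[3]='d', prepend. Next row=LF[3]=10
  step 12: row=10, L[10]='b', prepend. Next row=LF[10]=4
  step 13: row=4, L[4]='b', prepend. Next row=LF[4]=2
Reversed output: bbdbcbdcbedb$

Answer: bbdbcbdcbedb$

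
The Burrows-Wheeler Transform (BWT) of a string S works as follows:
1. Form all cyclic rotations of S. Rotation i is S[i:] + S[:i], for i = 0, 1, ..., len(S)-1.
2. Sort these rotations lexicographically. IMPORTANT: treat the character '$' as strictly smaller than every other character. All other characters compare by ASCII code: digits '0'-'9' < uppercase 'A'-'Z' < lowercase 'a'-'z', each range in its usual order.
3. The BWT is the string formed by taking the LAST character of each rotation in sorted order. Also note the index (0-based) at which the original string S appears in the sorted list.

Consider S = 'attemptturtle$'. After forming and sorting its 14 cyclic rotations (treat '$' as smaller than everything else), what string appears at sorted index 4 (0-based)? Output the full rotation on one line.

All 14 rotations (rotation i = S[i:]+S[:i]):
  rot[0] = attemptturtle$
  rot[1] = ttemptturtle$a
  rot[2] = temptturtle$at
  rot[3] = emptturtle$att
  rot[4] = mptturtle$atte
  rot[5] = ptturtle$attem
  rot[6] = tturtle$attemp
  rot[7] = turtle$attempt
  rot[8] = urtle$attemptt
  rot[9] = rtle$attempttu
  rot[10] = tle$attempttur
  rot[11] = le$attemptturt
  rot[12] = e$attemptturtl
  rot[13] = $attemptturtle
Sorted (with $ < everything):
  sorted[0] = $attemptturtle
  sorted[1] = attemptturtle$
  sorted[2] = e$attemptturtl
  sorted[3] = emptturtle$att
  sorted[4] = le$attemptturt
  sorted[5] = mptturtle$atte
  sorted[6] = ptturtle$attem
  sorted[7] = rtle$attempttu
  sorted[8] = temptturtle$at
  sorted[9] = tle$attempttur
  sorted[10] = ttemptturtle$a
  sorted[11] = tturtle$attemp
  sorted[12] = turtle$attempt
  sorted[13] = urtle$attemptt
sorted[4] = le$attemptturt

Answer: le$attemptturt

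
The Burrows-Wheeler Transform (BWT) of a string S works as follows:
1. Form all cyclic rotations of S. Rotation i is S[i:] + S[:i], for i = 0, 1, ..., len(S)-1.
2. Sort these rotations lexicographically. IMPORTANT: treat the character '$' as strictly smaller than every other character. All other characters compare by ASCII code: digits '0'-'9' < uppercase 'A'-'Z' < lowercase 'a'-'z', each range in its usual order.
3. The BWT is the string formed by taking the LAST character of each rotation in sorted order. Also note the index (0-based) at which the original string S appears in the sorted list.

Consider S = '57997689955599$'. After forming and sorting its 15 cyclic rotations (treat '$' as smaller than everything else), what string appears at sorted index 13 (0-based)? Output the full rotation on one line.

Answer: 9955599$5799768

Derivation:
All 15 rotations (rotation i = S[i:]+S[:i]):
  rot[0] = 57997689955599$
  rot[1] = 7997689955599$5
  rot[2] = 997689955599$57
  rot[3] = 97689955599$579
  rot[4] = 7689955599$5799
  rot[5] = 689955599$57997
  rot[6] = 89955599$579976
  rot[7] = 9955599$5799768
  rot[8] = 955599$57997689
  rot[9] = 55599$579976899
  rot[10] = 5599$5799768995
  rot[11] = 599$57997689955
  rot[12] = 99$579976899555
  rot[13] = 9$5799768995559
  rot[14] = $57997689955599
Sorted (with $ < everything):
  sorted[0] = $57997689955599
  sorted[1] = 55599$579976899
  sorted[2] = 5599$5799768995
  sorted[3] = 57997689955599$
  sorted[4] = 599$57997689955
  sorted[5] = 689955599$57997
  sorted[6] = 7689955599$5799
  sorted[7] = 7997689955599$5
  sorted[8] = 89955599$579976
  sorted[9] = 9$5799768995559
  sorted[10] = 955599$57997689
  sorted[11] = 97689955599$579
  sorted[12] = 99$579976899555
  sorted[13] = 9955599$5799768
  sorted[14] = 997689955599$57
sorted[13] = 9955599$5799768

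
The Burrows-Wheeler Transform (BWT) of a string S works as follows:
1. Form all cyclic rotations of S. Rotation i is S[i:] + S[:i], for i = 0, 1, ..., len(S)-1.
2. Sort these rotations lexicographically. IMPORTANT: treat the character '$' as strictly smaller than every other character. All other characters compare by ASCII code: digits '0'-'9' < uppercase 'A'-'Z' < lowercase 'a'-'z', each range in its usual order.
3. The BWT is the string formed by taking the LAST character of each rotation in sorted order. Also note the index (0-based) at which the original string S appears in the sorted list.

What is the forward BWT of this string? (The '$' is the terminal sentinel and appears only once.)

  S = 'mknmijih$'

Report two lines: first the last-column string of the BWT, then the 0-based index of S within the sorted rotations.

All 9 rotations (rotation i = S[i:]+S[:i]):
  rot[0] = mknmijih$
  rot[1] = knmijih$m
  rot[2] = nmijih$mk
  rot[3] = mijih$mkn
  rot[4] = ijih$mknm
  rot[5] = jih$mknmi
  rot[6] = ih$mknmij
  rot[7] = h$mknmiji
  rot[8] = $mknmijih
Sorted (with $ < everything):
  sorted[0] = $mknmijih  (last char: 'h')
  sorted[1] = h$mknmiji  (last char: 'i')
  sorted[2] = ih$mknmij  (last char: 'j')
  sorted[3] = ijih$mknm  (last char: 'm')
  sorted[4] = jih$mknmi  (last char: 'i')
  sorted[5] = knmijih$m  (last char: 'm')
  sorted[6] = mijih$mkn  (last char: 'n')
  sorted[7] = mknmijih$  (last char: '$')
  sorted[8] = nmijih$mk  (last char: 'k')
Last column: hijmimn$k
Original string S is at sorted index 7

Answer: hijmimn$k
7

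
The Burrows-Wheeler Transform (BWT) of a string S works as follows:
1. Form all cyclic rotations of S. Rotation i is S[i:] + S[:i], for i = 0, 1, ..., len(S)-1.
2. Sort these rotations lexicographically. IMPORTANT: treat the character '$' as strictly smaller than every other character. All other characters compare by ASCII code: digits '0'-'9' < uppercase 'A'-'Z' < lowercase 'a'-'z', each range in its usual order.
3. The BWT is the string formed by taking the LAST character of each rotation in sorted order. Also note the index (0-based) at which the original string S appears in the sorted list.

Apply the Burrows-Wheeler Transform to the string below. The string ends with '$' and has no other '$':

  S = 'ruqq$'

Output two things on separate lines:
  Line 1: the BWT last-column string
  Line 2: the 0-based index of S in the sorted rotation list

All 5 rotations (rotation i = S[i:]+S[:i]):
  rot[0] = ruqq$
  rot[1] = uqq$r
  rot[2] = qq$ru
  rot[3] = q$ruq
  rot[4] = $ruqq
Sorted (with $ < everything):
  sorted[0] = $ruqq  (last char: 'q')
  sorted[1] = q$ruq  (last char: 'q')
  sorted[2] = qq$ru  (last char: 'u')
  sorted[3] = ruqq$  (last char: '$')
  sorted[4] = uqq$r  (last char: 'r')
Last column: qqu$r
Original string S is at sorted index 3

Answer: qqu$r
3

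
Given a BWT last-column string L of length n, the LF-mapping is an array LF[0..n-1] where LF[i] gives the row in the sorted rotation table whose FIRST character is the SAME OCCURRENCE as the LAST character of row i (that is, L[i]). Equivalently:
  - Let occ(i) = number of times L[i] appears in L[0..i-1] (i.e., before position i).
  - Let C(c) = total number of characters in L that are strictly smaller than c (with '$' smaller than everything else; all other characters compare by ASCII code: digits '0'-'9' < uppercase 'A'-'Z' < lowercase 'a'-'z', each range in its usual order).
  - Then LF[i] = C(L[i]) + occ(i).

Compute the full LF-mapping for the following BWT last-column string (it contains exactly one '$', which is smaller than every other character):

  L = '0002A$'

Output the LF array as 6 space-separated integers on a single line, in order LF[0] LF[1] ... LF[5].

Char counts: '$':1, '0':3, '2':1, 'A':1
C (first-col start): C('$')=0, C('0')=1, C('2')=4, C('A')=5
L[0]='0': occ=0, LF[0]=C('0')+0=1+0=1
L[1]='0': occ=1, LF[1]=C('0')+1=1+1=2
L[2]='0': occ=2, LF[2]=C('0')+2=1+2=3
L[3]='2': occ=0, LF[3]=C('2')+0=4+0=4
L[4]='A': occ=0, LF[4]=C('A')+0=5+0=5
L[5]='$': occ=0, LF[5]=C('$')+0=0+0=0

Answer: 1 2 3 4 5 0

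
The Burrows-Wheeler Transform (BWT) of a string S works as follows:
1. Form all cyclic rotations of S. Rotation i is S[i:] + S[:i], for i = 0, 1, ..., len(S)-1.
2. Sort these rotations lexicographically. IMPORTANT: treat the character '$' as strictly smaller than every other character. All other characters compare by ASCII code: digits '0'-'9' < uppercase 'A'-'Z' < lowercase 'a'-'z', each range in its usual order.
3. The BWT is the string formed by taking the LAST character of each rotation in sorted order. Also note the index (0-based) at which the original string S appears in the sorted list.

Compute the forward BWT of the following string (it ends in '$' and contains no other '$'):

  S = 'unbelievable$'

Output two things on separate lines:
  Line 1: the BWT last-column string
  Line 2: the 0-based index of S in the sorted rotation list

Answer: evnalbilbeu$e
11

Derivation:
All 13 rotations (rotation i = S[i:]+S[:i]):
  rot[0] = unbelievable$
  rot[1] = nbelievable$u
  rot[2] = believable$un
  rot[3] = elievable$unb
  rot[4] = lievable$unbe
  rot[5] = ievable$unbel
  rot[6] = evable$unbeli
  rot[7] = vable$unbelie
  rot[8] = able$unbeliev
  rot[9] = ble$unbelieva
  rot[10] = le$unbelievab
  rot[11] = e$unbelievabl
  rot[12] = $unbelievable
Sorted (with $ < everything):
  sorted[0] = $unbelievable  (last char: 'e')
  sorted[1] = able$unbeliev  (last char: 'v')
  sorted[2] = believable$un  (last char: 'n')
  sorted[3] = ble$unbelieva  (last char: 'a')
  sorted[4] = e$unbelievabl  (last char: 'l')
  sorted[5] = elievable$unb  (last char: 'b')
  sorted[6] = evable$unbeli  (last char: 'i')
  sorted[7] = ievable$unbel  (last char: 'l')
  sorted[8] = le$unbelievab  (last char: 'b')
  sorted[9] = lievable$unbe  (last char: 'e')
  sorted[10] = nbelievable$u  (last char: 'u')
  sorted[11] = unbelievable$  (last char: '$')
  sorted[12] = vable$unbelie  (last char: 'e')
Last column: evnalbilbeu$e
Original string S is at sorted index 11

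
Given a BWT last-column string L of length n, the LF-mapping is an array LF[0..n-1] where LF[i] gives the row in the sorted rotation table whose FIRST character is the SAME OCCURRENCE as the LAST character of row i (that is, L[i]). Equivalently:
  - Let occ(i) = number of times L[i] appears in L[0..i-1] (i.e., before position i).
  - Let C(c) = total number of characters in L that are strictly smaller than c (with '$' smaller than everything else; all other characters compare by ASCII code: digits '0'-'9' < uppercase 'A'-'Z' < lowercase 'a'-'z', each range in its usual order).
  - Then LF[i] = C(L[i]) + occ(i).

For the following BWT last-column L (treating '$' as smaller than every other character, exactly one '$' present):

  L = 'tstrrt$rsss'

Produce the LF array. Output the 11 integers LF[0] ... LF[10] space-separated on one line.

Answer: 8 4 9 1 2 10 0 3 5 6 7

Derivation:
Char counts: '$':1, 'r':3, 's':4, 't':3
C (first-col start): C('$')=0, C('r')=1, C('s')=4, C('t')=8
L[0]='t': occ=0, LF[0]=C('t')+0=8+0=8
L[1]='s': occ=0, LF[1]=C('s')+0=4+0=4
L[2]='t': occ=1, LF[2]=C('t')+1=8+1=9
L[3]='r': occ=0, LF[3]=C('r')+0=1+0=1
L[4]='r': occ=1, LF[4]=C('r')+1=1+1=2
L[5]='t': occ=2, LF[5]=C('t')+2=8+2=10
L[6]='$': occ=0, LF[6]=C('$')+0=0+0=0
L[7]='r': occ=2, LF[7]=C('r')+2=1+2=3
L[8]='s': occ=1, LF[8]=C('s')+1=4+1=5
L[9]='s': occ=2, LF[9]=C('s')+2=4+2=6
L[10]='s': occ=3, LF[10]=C('s')+3=4+3=7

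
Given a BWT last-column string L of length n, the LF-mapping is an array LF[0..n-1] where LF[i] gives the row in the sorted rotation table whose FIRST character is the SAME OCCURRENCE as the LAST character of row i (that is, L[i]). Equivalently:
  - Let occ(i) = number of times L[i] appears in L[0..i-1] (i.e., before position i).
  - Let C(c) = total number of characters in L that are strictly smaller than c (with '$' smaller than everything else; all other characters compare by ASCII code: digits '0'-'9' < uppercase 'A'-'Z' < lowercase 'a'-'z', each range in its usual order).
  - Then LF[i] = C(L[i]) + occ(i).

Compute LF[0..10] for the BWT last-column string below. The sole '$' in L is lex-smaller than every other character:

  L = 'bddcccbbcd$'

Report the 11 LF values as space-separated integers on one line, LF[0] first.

Answer: 1 8 9 4 5 6 2 3 7 10 0

Derivation:
Char counts: '$':1, 'b':3, 'c':4, 'd':3
C (first-col start): C('$')=0, C('b')=1, C('c')=4, C('d')=8
L[0]='b': occ=0, LF[0]=C('b')+0=1+0=1
L[1]='d': occ=0, LF[1]=C('d')+0=8+0=8
L[2]='d': occ=1, LF[2]=C('d')+1=8+1=9
L[3]='c': occ=0, LF[3]=C('c')+0=4+0=4
L[4]='c': occ=1, LF[4]=C('c')+1=4+1=5
L[5]='c': occ=2, LF[5]=C('c')+2=4+2=6
L[6]='b': occ=1, LF[6]=C('b')+1=1+1=2
L[7]='b': occ=2, LF[7]=C('b')+2=1+2=3
L[8]='c': occ=3, LF[8]=C('c')+3=4+3=7
L[9]='d': occ=2, LF[9]=C('d')+2=8+2=10
L[10]='$': occ=0, LF[10]=C('$')+0=0+0=0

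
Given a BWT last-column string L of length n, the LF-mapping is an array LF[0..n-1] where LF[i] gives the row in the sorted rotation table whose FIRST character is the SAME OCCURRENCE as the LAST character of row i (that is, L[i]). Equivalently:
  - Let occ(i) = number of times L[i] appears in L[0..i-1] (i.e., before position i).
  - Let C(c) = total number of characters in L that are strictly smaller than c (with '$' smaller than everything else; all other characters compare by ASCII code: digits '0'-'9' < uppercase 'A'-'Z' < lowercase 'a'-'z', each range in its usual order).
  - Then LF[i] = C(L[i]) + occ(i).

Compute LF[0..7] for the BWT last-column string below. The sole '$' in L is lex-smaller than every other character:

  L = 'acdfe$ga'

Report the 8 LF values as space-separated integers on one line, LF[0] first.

Answer: 1 3 4 6 5 0 7 2

Derivation:
Char counts: '$':1, 'a':2, 'c':1, 'd':1, 'e':1, 'f':1, 'g':1
C (first-col start): C('$')=0, C('a')=1, C('c')=3, C('d')=4, C('e')=5, C('f')=6, C('g')=7
L[0]='a': occ=0, LF[0]=C('a')+0=1+0=1
L[1]='c': occ=0, LF[1]=C('c')+0=3+0=3
L[2]='d': occ=0, LF[2]=C('d')+0=4+0=4
L[3]='f': occ=0, LF[3]=C('f')+0=6+0=6
L[4]='e': occ=0, LF[4]=C('e')+0=5+0=5
L[5]='$': occ=0, LF[5]=C('$')+0=0+0=0
L[6]='g': occ=0, LF[6]=C('g')+0=7+0=7
L[7]='a': occ=1, LF[7]=C('a')+1=1+1=2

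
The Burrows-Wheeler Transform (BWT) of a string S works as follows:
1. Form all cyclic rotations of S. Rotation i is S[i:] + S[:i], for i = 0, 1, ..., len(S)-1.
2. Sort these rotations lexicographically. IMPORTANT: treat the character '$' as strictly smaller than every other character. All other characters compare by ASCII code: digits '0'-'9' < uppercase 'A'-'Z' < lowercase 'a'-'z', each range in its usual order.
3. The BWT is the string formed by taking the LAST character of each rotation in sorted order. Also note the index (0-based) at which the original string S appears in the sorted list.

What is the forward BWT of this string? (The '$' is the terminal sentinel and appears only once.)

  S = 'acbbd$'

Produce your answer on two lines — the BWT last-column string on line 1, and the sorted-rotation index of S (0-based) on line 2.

All 6 rotations (rotation i = S[i:]+S[:i]):
  rot[0] = acbbd$
  rot[1] = cbbd$a
  rot[2] = bbd$ac
  rot[3] = bd$acb
  rot[4] = d$acbb
  rot[5] = $acbbd
Sorted (with $ < everything):
  sorted[0] = $acbbd  (last char: 'd')
  sorted[1] = acbbd$  (last char: '$')
  sorted[2] = bbd$ac  (last char: 'c')
  sorted[3] = bd$acb  (last char: 'b')
  sorted[4] = cbbd$a  (last char: 'a')
  sorted[5] = d$acbb  (last char: 'b')
Last column: d$cbab
Original string S is at sorted index 1

Answer: d$cbab
1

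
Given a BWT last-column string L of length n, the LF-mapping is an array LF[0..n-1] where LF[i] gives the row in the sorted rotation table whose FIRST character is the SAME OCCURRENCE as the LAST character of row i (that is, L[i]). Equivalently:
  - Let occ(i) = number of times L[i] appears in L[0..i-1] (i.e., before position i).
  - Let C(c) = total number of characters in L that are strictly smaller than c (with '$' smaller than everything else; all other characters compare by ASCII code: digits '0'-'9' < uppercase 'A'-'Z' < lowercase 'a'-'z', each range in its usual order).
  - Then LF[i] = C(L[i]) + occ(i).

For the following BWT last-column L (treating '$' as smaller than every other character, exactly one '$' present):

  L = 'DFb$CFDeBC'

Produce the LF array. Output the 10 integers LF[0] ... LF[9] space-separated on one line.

Answer: 4 6 8 0 2 7 5 9 1 3

Derivation:
Char counts: '$':1, 'B':1, 'C':2, 'D':2, 'F':2, 'b':1, 'e':1
C (first-col start): C('$')=0, C('B')=1, C('C')=2, C('D')=4, C('F')=6, C('b')=8, C('e')=9
L[0]='D': occ=0, LF[0]=C('D')+0=4+0=4
L[1]='F': occ=0, LF[1]=C('F')+0=6+0=6
L[2]='b': occ=0, LF[2]=C('b')+0=8+0=8
L[3]='$': occ=0, LF[3]=C('$')+0=0+0=0
L[4]='C': occ=0, LF[4]=C('C')+0=2+0=2
L[5]='F': occ=1, LF[5]=C('F')+1=6+1=7
L[6]='D': occ=1, LF[6]=C('D')+1=4+1=5
L[7]='e': occ=0, LF[7]=C('e')+0=9+0=9
L[8]='B': occ=0, LF[8]=C('B')+0=1+0=1
L[9]='C': occ=1, LF[9]=C('C')+1=2+1=3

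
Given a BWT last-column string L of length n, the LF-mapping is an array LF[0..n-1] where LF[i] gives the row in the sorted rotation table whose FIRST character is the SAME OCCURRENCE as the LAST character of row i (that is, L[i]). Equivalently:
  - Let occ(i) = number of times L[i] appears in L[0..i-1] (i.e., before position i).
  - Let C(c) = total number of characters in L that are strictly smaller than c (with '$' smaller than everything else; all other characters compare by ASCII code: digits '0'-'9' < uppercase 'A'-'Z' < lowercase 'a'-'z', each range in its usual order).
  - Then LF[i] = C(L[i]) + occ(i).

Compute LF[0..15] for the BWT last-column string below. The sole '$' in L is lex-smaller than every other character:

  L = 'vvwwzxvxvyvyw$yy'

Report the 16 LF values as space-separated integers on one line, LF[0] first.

Answer: 1 2 6 7 15 9 3 10 4 11 5 12 8 0 13 14

Derivation:
Char counts: '$':1, 'v':5, 'w':3, 'x':2, 'y':4, 'z':1
C (first-col start): C('$')=0, C('v')=1, C('w')=6, C('x')=9, C('y')=11, C('z')=15
L[0]='v': occ=0, LF[0]=C('v')+0=1+0=1
L[1]='v': occ=1, LF[1]=C('v')+1=1+1=2
L[2]='w': occ=0, LF[2]=C('w')+0=6+0=6
L[3]='w': occ=1, LF[3]=C('w')+1=6+1=7
L[4]='z': occ=0, LF[4]=C('z')+0=15+0=15
L[5]='x': occ=0, LF[5]=C('x')+0=9+0=9
L[6]='v': occ=2, LF[6]=C('v')+2=1+2=3
L[7]='x': occ=1, LF[7]=C('x')+1=9+1=10
L[8]='v': occ=3, LF[8]=C('v')+3=1+3=4
L[9]='y': occ=0, LF[9]=C('y')+0=11+0=11
L[10]='v': occ=4, LF[10]=C('v')+4=1+4=5
L[11]='y': occ=1, LF[11]=C('y')+1=11+1=12
L[12]='w': occ=2, LF[12]=C('w')+2=6+2=8
L[13]='$': occ=0, LF[13]=C('$')+0=0+0=0
L[14]='y': occ=2, LF[14]=C('y')+2=11+2=13
L[15]='y': occ=3, LF[15]=C('y')+3=11+3=14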